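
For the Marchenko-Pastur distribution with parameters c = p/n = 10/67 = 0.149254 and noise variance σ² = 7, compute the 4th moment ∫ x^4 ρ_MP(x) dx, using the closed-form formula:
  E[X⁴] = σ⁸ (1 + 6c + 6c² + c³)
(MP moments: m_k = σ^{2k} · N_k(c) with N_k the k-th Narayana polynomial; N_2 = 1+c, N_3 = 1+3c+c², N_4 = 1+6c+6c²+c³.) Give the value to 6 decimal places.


E[X⁴] = σ⁸ (1 + 6c + 6c² + c³) (fourth MP moment). With σ² = 7 (so σ⁸ = 2401) and c = 10/67 = 0.149254: E[X⁴] = 2401 · (1 + 6·0.149254 + 6·(0.149254)² + (0.149254)³) = 2401 · 2.032507.

So E[X^4] = 4880.050083.


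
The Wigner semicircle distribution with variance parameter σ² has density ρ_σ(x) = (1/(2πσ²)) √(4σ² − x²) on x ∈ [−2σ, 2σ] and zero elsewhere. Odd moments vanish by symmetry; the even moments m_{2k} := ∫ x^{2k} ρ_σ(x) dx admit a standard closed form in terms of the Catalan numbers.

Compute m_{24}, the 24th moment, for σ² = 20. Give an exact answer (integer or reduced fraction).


By the scaled semicircle moment identity, m_{2k} = σ^{2k} · C_k with k = 12.
C_12 = (1/(k+1)) · C(2k, k) = (1/13) · C(24, 12) = (1/13) · 2704156 = 208012.
σ^{2k} = (σ²)^k = (20)^12 = 4096000000000000.

Therefore m_{24} = σ^{24} · C_12 = 4096000000000000 · 208012 = 852017152000000000000.


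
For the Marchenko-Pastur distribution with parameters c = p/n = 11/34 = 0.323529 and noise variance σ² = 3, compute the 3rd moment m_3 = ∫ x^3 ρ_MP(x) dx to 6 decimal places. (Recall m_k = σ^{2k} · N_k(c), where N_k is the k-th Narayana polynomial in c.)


E[X³] = σ⁶ (1 + 3c + c²) (third MP moment). With σ² = 3 (so σ⁶ = 27) and c = 11/34 = 0.323529: E[X³] = 27 · (1 + 3·0.323529 + (0.323529)²) = 27 · 2.075260.

So E[X^3] = 56.032007.


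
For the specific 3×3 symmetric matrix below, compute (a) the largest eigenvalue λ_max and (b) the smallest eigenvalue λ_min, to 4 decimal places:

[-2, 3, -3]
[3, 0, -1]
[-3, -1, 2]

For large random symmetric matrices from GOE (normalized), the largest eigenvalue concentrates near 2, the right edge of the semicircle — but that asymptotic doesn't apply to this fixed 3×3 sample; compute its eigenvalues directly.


Since M is real symmetric, all three eigenvalues are real; they are the roots of det(λI − M) = λ³ − (tr M) λ² + s λ − det M, where s is the sum of the principal 2×2 minors.
tr M = -2 + 0 + 2 = 0.
s = ((-2)·0 − 3²) + ((-2)·2 − (-3)²) + (0·2 − (-1)²) = -9 + (-13) + (-1) = -23.
det M (expand along row 1) = (-2)·(-1) − 3·3 + (-3)·(-3) = 2.
Characteristic polynomial: λ³ − 23λ − 2 = 0.
Substitute λ = y + (tr M)/3 = y + 0.000000 to remove the quadratic term: y³ + p·y + q = 0 with p = s − (tr M)²/3 = -23.000000 and q = −2(tr M)³/27 + (tr M)·s/3 − det M = -2.000000.
Three real roots ⇒ use the trigonometric (Viète) form: r = 2√(−p/3) = 5.537749, φ = arccos(3q/(p·r)) = arccos(0.047108) = 1.523671 rad.
y_k = r·cos(φ/3 − 2πk/3) for k = 0, 1, 2 gives y = 4.838732, -0.086985, -4.751747.
λ_k = y_k + 0.000000 gives λ = 4.8387, -0.0870, -4.7517 (check: the sum is 0.0000 = tr M).

Hence λ_max = 4.8387 and λ_min = -4.7517.


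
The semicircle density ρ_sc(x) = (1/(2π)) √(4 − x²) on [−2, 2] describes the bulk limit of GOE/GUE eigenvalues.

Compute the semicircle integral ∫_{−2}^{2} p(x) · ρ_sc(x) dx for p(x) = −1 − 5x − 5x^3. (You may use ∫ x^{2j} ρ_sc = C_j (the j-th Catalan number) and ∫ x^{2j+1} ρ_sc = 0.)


Write p(x) = Σ a_i x^i, split into monomials and integrate each against ρ_sc separately.
Using ∫ x^{2j} ρ_sc = C_j = (1/(j+1)) C(2j, j) (Catalan numbers) and ∫ x^{2j+1} ρ_sc = 0 (odd monomials vanish by symmetry):
  i = 0 (even): a_0 · C_{0} = -1 · 1 = -1
  i = 1 (odd): ∫ x^1 ρ_sc = 0 (vanishes)
  i = 3 (odd): ∫ x^3 ρ_sc = 0 (vanishes)

Summing the contributions: ∫_{−2}^{2} p(x) ρ_sc(x) dx = -1.


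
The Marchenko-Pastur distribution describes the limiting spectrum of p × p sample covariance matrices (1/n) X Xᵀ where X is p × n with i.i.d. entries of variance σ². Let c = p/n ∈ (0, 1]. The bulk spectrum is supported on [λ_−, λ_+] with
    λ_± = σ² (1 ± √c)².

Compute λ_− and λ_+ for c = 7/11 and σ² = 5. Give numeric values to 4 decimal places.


c = 7/11 = 0.636364; √c = 0.797724.
λ_− = σ² (1 − √c)² = 5 · (1 − 0.797724)² = 5 · (0.202276)² = 0.204578.
λ_+ = σ² (1 + √c)² = 5 · (1 + 0.797724)² = 5 · (1.797724)² = 16.159059.

Rounded to 4 decimal places: λ_− ≈ 0.2046, λ_+ ≈ 16.1591.


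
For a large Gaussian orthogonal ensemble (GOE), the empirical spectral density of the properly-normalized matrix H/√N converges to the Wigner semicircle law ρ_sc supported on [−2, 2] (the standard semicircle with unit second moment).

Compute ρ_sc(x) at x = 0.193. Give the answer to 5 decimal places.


ρ_sc(x) = (1/(2π)) √(4 − x²). With x = 0.193:
  4 − x² = 4 − (0.193)² = 4 − 0.037249 = 3.962751.
  √(4 − x²) = 1.990666.
  1/(2π) = 0.159155.
  ρ_sc(0.193) = 0.159155 · 1.990666 = 0.316824.

Rounded to 5 decimal places: ρ_sc(0.193) ≈ 0.31682.


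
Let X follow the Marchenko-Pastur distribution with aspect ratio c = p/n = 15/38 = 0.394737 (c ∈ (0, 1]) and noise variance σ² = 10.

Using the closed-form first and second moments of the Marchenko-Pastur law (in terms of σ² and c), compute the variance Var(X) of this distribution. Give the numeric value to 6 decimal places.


Recall the MP moments m_1 = E[X] = σ² and m_2 = E[X²] = σ⁴ (1 + c).
m_1 = E[X] = σ² = 10, so m_1² = 100.
m_2 = E[X²] = σ⁴ (1 + c) = 100 · (1 + 0.394737) = 100 · 1.394737 = 139.473684.
(Note m_2 − m_1² simplifies to c · σ⁴ = 0.394737 · 100.)

Var(X) = m_2 − m_1² = 139.473684 − 100 = 39.473684.


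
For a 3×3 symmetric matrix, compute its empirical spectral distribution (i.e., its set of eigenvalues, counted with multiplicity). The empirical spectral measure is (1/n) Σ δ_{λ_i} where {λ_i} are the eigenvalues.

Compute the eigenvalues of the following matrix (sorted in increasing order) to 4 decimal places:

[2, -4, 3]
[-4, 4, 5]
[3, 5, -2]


Since M is real symmetric, all three eigenvalues are real; they are the roots of det(λI − M) = λ³ − (tr M) λ² + s λ − det M, where s is the sum of the principal 2×2 minors.
tr M = 2 + 4 + (-2) = 4.
s = (2·4 − (-4)²) + (2·(-2) − 3²) + (4·(-2) − 5²) = -8 + (-13) + (-33) = -54.
det M (expand along row 1) = 2·(-33) − (-4)·(-7) + 3·(-32) = -190.
Characteristic polynomial: λ³ − 4λ² − 54λ + 190 = 0.
Substitute λ = y + (tr M)/3 = y + 1.333333 to remove the quadratic term: y³ + p·y + q = 0 with p = s − (tr M)²/3 = -59.333333 and q = −2(tr M)³/27 + (tr M)·s/3 − det M = 113.259259.
Three real roots ⇒ use the trigonometric (Viète) form: r = 2√(−p/3) = 8.894443, φ = arccos(3q/(p·r)) = arccos(-0.643839) = 2.270302 rad.
y_k = r·cos(φ/3 − 2πk/3) for k = 0, 1, 2 gives y = 6.466788, 2.055162, -8.521950.
λ_k = y_k + 1.333333 gives λ = 7.8001, 3.3885, -7.1886 (check: the sum is 4.0000 = tr M).

Eigenvalues sorted in increasing order: [-7.1886, 3.3885, 7.8001].


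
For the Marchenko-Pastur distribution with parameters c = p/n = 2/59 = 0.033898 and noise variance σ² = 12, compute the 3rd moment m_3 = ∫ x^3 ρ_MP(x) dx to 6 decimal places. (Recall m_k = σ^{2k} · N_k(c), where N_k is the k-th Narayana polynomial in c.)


E[X³] = σ⁶ (1 + 3c + c²) (third MP moment). With σ² = 12 (so σ⁶ = 1728) and c = 2/59 = 0.033898: E[X³] = 1728 · (1 + 3·0.033898 + (0.033898)²) = 1728 · 1.102844.

So E[X^3] = 1905.714450.


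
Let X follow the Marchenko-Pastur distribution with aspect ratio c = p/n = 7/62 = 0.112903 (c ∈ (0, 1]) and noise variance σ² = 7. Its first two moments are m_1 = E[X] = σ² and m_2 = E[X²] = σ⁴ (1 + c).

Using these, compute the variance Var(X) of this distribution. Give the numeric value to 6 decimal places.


m_1 = E[X] = σ² = 7, so m_1² = 49.
m_2 = E[X²] = σ⁴ (1 + c) = 49 · (1 + 0.112903) = 49 · 1.112903 = 54.532258.
(Note m_2 − m_1² simplifies to c · σ⁴ = 0.112903 · 49.)

Var(X) = m_2 − m_1² = 54.532258 − 49 = 5.532258.


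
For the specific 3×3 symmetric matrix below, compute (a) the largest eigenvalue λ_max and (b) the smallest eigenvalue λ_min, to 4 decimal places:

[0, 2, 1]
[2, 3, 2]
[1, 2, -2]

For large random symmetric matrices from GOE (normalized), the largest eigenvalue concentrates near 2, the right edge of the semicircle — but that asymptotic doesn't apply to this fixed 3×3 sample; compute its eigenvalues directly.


Since M is real symmetric, all three eigenvalues are real; they are the roots of det(λI − M) = λ³ − (tr M) λ² + s λ − det M, where s is the sum of the principal 2×2 minors.
tr M = 0 + 3 + (-2) = 1.
s = (0·3 − 2²) + (0·(-2) − 1²) + (3·(-2) − 2²) = -4 + (-1) + (-10) = -15.
det M (expand along row 1) = 0·(-10) − 2·(-6) + 1·1 = 13.
Characteristic polynomial: λ³ − λ² − 15λ − 13 = 0.
Substitute λ = y + (tr M)/3 = y + 0.333333 to remove the quadratic term: y³ + p·y + q = 0 with p = s − (tr M)²/3 = -15.333333 and q = −2(tr M)³/27 + (tr M)·s/3 − det M = -18.074074.
Three real roots ⇒ use the trigonometric (Viète) form: r = 2√(−p/3) = 4.521553, φ = arccos(3q/(p·r)) = arccos(0.782083) = 0.672794 rad.
y_k = r·cos(φ/3 − 2πk/3) for k = 0, 1, 2 gives y = 4.408324, -1.333333, -3.074991.
λ_k = y_k + 0.333333 gives λ = 4.7417, -1.0000, -2.7417 (check: the sum is 1.0000 = tr M).

Hence λ_max = 4.7417 and λ_min = -2.7417.


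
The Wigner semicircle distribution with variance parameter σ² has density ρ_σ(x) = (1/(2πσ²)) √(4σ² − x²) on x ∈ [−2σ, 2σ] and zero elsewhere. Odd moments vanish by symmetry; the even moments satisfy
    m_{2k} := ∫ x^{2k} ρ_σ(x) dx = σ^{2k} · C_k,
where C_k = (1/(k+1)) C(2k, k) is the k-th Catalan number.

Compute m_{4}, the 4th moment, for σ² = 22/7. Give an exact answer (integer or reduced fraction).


By the scaled semicircle moment identity, m_{2k} = σ^{2k} · C_k with k = 2.
C_2 = (1/(k+1)) · C(2k, k) = (1/3) · C(4, 2) = (1/3) · 6 = 2.
σ^{2k} = (σ²)^k = (22/7)^2 = 484/49.

Therefore m_{4} = σ^{4} · C_2 = (484/49) · 2 = 968/49.


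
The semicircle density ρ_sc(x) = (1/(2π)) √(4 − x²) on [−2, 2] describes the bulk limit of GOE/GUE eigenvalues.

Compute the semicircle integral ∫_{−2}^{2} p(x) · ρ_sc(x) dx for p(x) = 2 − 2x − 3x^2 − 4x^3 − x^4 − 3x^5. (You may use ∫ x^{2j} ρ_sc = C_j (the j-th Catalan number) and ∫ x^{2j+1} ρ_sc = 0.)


Write p(x) = Σ a_i x^i, split into monomials and integrate each against ρ_sc separately.
Using ∫ x^{2j} ρ_sc = C_j = (1/(j+1)) C(2j, j) (Catalan numbers) and ∫ x^{2j+1} ρ_sc = 0 (odd monomials vanish by symmetry):
  i = 0 (even): a_0 · C_{0} = 2 · 1 = 2
  i = 1 (odd): ∫ x^1 ρ_sc = 0 (vanishes)
  i = 2 (even): a_2 · C_{1} = -3 · 1 = -3
  i = 3 (odd): ∫ x^3 ρ_sc = 0 (vanishes)
  i = 4 (even): a_4 · C_{2} = -1 · 2 = -2
  i = 5 (odd): ∫ x^5 ρ_sc = 0 (vanishes)

Summing the contributions: ∫_{−2}^{2} p(x) ρ_sc(x) dx = 2 + (-3) + (-2) = -3.


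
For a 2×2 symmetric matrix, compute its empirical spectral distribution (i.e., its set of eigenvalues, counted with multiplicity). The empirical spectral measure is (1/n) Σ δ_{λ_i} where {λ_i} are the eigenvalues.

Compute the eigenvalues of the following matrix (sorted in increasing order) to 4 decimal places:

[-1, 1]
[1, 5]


Since M is real symmetric, both eigenvalues are real; they are the roots of det(λI − M) = λ² − (tr M) λ + det M.
tr M = -1 + 5 = 4.
det M = (-1)·5 − 1² = -5 − 1 = -6.
Characteristic polynomial: λ² − 4λ − 6 = 0.
Discriminant Δ = (tr M)² − 4·det M = 16 − (-24) = 40; √Δ = 6.324555.
λ = (tr M ± √Δ)/2 = (4 ± 6.324555)/2, giving (tr M − √Δ)/2 = -1.1623 and (tr M + √Δ)/2 = 5.1623.

Eigenvalues sorted in increasing order: [-1.1623, 5.1623].


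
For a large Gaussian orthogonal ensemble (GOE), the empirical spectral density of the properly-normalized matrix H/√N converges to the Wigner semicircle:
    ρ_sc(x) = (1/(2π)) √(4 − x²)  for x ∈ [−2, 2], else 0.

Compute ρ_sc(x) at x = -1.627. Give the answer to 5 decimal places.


ρ_sc(x) = (1/(2π)) √(4 − x²). With x = -1.627:
  4 − x² = 4 − (-1.627)² = 4 − 2.647129 = 1.352871.
  √(4 − x²) = 1.163130.
  1/(2π) = 0.159155.
  ρ_sc(-1.627) = 0.159155 · 1.163130 = 0.185118.

Rounded to 5 decimal places: ρ_sc(-1.627) ≈ 0.18512.


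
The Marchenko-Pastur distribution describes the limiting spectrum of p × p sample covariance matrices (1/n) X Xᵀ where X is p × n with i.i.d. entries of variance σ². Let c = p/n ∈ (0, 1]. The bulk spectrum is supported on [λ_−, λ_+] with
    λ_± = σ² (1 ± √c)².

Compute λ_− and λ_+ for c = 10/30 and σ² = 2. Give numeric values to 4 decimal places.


c = 10/30 = 0.333333; √c = 0.577350.
λ_− = σ² (1 − √c)² = 2 · (1 − 0.577350)² = 2 · (0.422650)² = 0.357266.
λ_+ = σ² (1 + √c)² = 2 · (1 + 0.577350)² = 2 · (1.577350)² = 4.976068.

Rounded to 4 decimal places: λ_− ≈ 0.3573, λ_+ ≈ 4.9761.


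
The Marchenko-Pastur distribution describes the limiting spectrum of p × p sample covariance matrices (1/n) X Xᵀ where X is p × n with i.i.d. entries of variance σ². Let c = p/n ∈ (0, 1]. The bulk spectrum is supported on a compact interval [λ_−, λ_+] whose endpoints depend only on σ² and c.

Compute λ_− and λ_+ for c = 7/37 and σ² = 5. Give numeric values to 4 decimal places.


c = 7/37 = 0.189189; √c = 0.434959.
λ_− = σ² (1 − √c)² = 5 · (1 − 0.434959)² = 5 · (0.565041)² = 1.596358.
λ_+ = σ² (1 + √c)² = 5 · (1 + 0.434959)² = 5 · (1.434959)² = 10.295534.

Rounded to 4 decimal places: λ_− ≈ 1.5964, λ_+ ≈ 10.2955.


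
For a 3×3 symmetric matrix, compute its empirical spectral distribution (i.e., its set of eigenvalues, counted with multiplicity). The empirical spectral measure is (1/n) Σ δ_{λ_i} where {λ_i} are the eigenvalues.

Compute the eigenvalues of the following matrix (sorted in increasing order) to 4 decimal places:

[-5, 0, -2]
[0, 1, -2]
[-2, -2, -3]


Since M is real symmetric, all three eigenvalues are real; they are the roots of det(λI − M) = λ³ − (tr M) λ² + s λ − det M, where s is the sum of the principal 2×2 minors.
tr M = -5 + 1 + (-3) = -7.
s = ((-5)·1 − 0²) + ((-5)·(-3) − (-2)²) + (1·(-3) − (-2)²) = -5 + 11 + (-7) = -1.
det M (expand along row 1) = (-5)·(-7) − 0·(-4) + (-2)·2 = 31.
Characteristic polynomial: λ³ + 7λ² − λ − 31 = 0.
Substitute λ = y + (tr M)/3 = y − 2.333333 to remove the quadratic term: y³ + p·y + q = 0 with p = s − (tr M)²/3 = -17.333333 and q = −2(tr M)³/27 + (tr M)·s/3 − det M = -3.259259.
Three real roots ⇒ use the trigonometric (Viète) form: r = 2√(−p/3) = 4.807402, φ = arccos(3q/(p·r)) = arccos(0.117340) = 1.453185 rad.
y_k = r·cos(φ/3 − 2πk/3) for k = 0, 1, 2 gives y = 4.254343, -0.188420, -4.065923.
λ_k = y_k − 2.333333 gives λ = 1.9210, -2.5218, -6.3993 (check: the sum is -7.0000 = tr M).

Eigenvalues sorted in increasing order: [-6.3993, -2.5218, 1.9210].


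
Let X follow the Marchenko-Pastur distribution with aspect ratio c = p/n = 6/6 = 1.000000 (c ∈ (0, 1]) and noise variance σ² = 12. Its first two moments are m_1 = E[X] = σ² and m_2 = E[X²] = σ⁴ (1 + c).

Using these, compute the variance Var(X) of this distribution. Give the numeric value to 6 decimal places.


m_1 = E[X] = σ² = 12, so m_1² = 144.
m_2 = E[X²] = σ⁴ (1 + c) = 144 · (1 + 1.000000) = 144 · 2.000000 = 288.000000.
(Note m_2 − m_1² simplifies to c · σ⁴ = 1.000000 · 144.)

Var(X) = m_2 − m_1² = 288.000000 − 144 = 144.000000.


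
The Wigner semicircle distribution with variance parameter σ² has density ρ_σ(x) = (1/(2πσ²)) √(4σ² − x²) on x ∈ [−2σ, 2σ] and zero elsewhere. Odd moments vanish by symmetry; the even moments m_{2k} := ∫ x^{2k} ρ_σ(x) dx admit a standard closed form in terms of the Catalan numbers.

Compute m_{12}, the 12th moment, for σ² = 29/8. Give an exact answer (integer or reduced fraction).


By the scaled semicircle moment identity, m_{2k} = σ^{2k} · C_k with k = 6.
C_6 = (1/(k+1)) · C(2k, k) = (1/7) · C(12, 6) = (1/7) · 924 = 132.
σ^{2k} = (σ²)^k = (29/8)^6 = 594823321/262144.

Therefore m_{12} = σ^{12} · C_6 = (594823321/262144) · 132 = 19629169593/65536.


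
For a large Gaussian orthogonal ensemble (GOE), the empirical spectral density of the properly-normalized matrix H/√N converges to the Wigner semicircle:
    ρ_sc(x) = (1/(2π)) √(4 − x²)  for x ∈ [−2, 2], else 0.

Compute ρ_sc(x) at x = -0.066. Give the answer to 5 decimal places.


ρ_sc(x) = (1/(2π)) √(4 − x²). With x = -0.066:
  4 − x² = 4 − (-0.066)² = 4 − 0.004356 = 3.995644.
  √(4 − x²) = 1.998911.
  1/(2π) = 0.159155.
  ρ_sc(-0.066) = 0.159155 · 1.998911 = 0.318137.

Rounded to 5 decimal places: ρ_sc(-0.066) ≈ 0.31814.


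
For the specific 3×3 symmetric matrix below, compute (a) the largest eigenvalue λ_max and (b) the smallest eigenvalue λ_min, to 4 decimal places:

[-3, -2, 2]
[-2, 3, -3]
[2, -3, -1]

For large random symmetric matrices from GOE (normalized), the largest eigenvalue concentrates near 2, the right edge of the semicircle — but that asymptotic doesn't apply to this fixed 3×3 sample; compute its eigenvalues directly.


Since M is real symmetric, all three eigenvalues are real; they are the roots of det(λI − M) = λ³ − (tr M) λ² + s λ − det M, where s is the sum of the principal 2×2 minors.
tr M = -3 + 3 + (-1) = -1.
s = ((-3)·3 − (-2)²) + ((-3)·(-1) − 2²) + (3·(-1) − (-3)²) = -13 + (-1) + (-12) = -26.
det M (expand along row 1) = (-3)·(-12) − (-2)·8 + 2·0 = 52.
Characteristic polynomial: λ³ + λ² − 26λ − 52 = 0.
Substitute λ = y + (tr M)/3 = y − 0.333333 to remove the quadratic term: y³ + p·y + q = 0 with p = s − (tr M)²/3 = -26.333333 and q = −2(tr M)³/27 + (tr M)·s/3 − det M = -43.259259.
Three real roots ⇒ use the trigonometric (Viète) form: r = 2√(−p/3) = 5.925463, φ = arccos(3q/(p·r)) = arccos(0.831711) = 0.588615 rad.
y_k = r·cos(φ/3 − 2πk/3) for k = 0, 1, 2 gives y = 5.811774, -1.905489, -3.906285.
λ_k = y_k − 0.333333 gives λ = 5.4784, -2.2388, -4.2396 (check: the sum is -1.0000 = tr M).

Hence λ_max = 5.4784 and λ_min = -4.2396.


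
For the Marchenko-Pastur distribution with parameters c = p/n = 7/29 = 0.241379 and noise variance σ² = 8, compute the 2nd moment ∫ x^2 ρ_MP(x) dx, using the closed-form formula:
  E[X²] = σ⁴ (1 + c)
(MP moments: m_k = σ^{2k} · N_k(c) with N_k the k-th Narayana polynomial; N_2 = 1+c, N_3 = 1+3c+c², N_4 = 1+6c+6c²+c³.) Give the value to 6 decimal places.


E[X²] = σ⁴ (1 + c) (second MP moment). With σ² = 8 (so σ⁴ = 64) and c = 7/29 = 0.241379: E[X²] = 64 · (1 + 0.241379) = 64 · 1.241379.

So E[X^2] = 79.448276.


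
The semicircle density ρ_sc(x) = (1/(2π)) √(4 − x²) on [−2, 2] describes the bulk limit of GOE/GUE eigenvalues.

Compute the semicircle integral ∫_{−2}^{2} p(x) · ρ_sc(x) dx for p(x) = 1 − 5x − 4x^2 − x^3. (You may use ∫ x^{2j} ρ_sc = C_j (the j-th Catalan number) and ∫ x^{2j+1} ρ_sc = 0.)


Write p(x) = Σ a_i x^i, split into monomials and integrate each against ρ_sc separately.
Using ∫ x^{2j} ρ_sc = C_j = (1/(j+1)) C(2j, j) (Catalan numbers) and ∫ x^{2j+1} ρ_sc = 0 (odd monomials vanish by symmetry):
  i = 0 (even): a_0 · C_{0} = 1 · 1 = 1
  i = 1 (odd): ∫ x^1 ρ_sc = 0 (vanishes)
  i = 2 (even): a_2 · C_{1} = -4 · 1 = -4
  i = 3 (odd): ∫ x^3 ρ_sc = 0 (vanishes)

Summing the contributions: ∫_{−2}^{2} p(x) ρ_sc(x) dx = 1 + (-4) = -3.


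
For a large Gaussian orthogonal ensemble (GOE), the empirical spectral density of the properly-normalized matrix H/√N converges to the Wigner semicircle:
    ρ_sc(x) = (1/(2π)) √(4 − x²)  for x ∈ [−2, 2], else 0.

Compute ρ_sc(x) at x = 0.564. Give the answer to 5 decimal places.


ρ_sc(x) = (1/(2π)) √(4 − x²). With x = 0.564:
  4 − x² = 4 − (0.564)² = 4 − 0.318096 = 3.681904.
  √(4 − x²) = 1.918829.
  1/(2π) = 0.159155.
  ρ_sc(0.564) = 0.159155 · 1.918829 = 0.305391.

Rounded to 5 decimal places: ρ_sc(0.564) ≈ 0.30539.


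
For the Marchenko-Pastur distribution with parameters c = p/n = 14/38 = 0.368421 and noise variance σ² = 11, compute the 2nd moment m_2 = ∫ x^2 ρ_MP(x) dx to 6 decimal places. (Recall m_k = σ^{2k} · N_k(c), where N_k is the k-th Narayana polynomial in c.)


E[X²] = σ⁴ (1 + c) (second MP moment). With σ² = 11 (so σ⁴ = 121) and c = 14/38 = 0.368421: E[X²] = 121 · (1 + 0.368421) = 121 · 1.368421.

So E[X^2] = 165.578947.


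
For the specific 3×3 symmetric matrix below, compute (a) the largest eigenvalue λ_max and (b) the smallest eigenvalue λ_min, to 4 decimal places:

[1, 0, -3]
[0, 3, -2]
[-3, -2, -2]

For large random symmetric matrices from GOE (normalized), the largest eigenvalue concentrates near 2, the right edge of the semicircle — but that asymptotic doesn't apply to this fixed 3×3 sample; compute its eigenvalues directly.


Since M is real symmetric, all three eigenvalues are real; they are the roots of det(λI − M) = λ³ − (tr M) λ² + s λ − det M, where s is the sum of the principal 2×2 minors.
tr M = 1 + 3 + (-2) = 2.
s = (1·3 − 0²) + (1·(-2) − (-3)²) + (3·(-2) − (-2)²) = 3 + (-11) + (-10) = -18.
det M (expand along row 1) = 1·(-10) − 0·(-6) + (-3)·9 = -37.
Characteristic polynomial: λ³ − 2λ² − 18λ + 37 = 0.
Substitute λ = y + (tr M)/3 = y + 0.666667 to remove the quadratic term: y³ + p·y + q = 0 with p = s − (tr M)²/3 = -19.333333 and q = −2(tr M)³/27 + (tr M)·s/3 − det M = 24.407407.
Three real roots ⇒ use the trigonometric (Viète) form: r = 2√(−p/3) = 5.077182, φ = arccos(3q/(p·r)) = arccos(-0.745956) = 2.412766 rad.
y_k = r·cos(φ/3 − 2πk/3) for k = 0, 1, 2 gives y = 3.521776, 1.406311, -4.928088.
λ_k = y_k + 0.666667 gives λ = 4.1884, 2.0730, -4.2614 (check: the sum is 2.0000 = tr M).

Hence λ_max = 4.1884 and λ_min = -4.2614.


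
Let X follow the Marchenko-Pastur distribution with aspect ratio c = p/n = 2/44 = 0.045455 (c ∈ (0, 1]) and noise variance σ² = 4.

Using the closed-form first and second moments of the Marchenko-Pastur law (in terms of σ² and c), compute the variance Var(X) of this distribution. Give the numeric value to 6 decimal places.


Recall the MP moments m_1 = E[X] = σ² and m_2 = E[X²] = σ⁴ (1 + c).
m_1 = E[X] = σ² = 4, so m_1² = 16.
m_2 = E[X²] = σ⁴ (1 + c) = 16 · (1 + 0.045455) = 16 · 1.045455 = 16.727273.
(Note m_2 − m_1² simplifies to c · σ⁴ = 0.045455 · 16.)

Var(X) = m_2 − m_1² = 16.727273 − 16 = 0.727273.


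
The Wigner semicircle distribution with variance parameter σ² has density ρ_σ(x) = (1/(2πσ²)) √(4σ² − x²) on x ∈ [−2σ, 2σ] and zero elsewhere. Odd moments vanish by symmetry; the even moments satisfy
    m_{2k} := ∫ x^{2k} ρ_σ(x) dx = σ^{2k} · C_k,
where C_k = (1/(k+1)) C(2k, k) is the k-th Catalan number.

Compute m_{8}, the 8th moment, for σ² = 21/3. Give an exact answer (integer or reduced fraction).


By the scaled semicircle moment identity, m_{2k} = σ^{2k} · C_k with k = 4.
C_4 = (1/(k+1)) · C(2k, k) = (1/5) · C(8, 4) = (1/5) · 70 = 14.
σ^{2k} = (σ²)^k = (21/3)^4 = 2401.

Therefore m_{8} = σ^{8} · C_4 = 2401 · 14 = 33614.


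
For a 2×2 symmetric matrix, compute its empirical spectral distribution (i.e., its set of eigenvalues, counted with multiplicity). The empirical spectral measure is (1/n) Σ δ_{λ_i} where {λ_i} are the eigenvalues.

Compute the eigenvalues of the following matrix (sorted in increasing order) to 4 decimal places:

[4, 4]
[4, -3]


Since M is real symmetric, both eigenvalues are real; they are the roots of det(λI − M) = λ² − (tr M) λ + det M.
tr M = 4 + (-3) = 1.
det M = 4·(-3) − 4² = -12 − 16 = -28.
Characteristic polynomial: λ² − λ − 28 = 0.
Discriminant Δ = (tr M)² − 4·det M = 1 − (-112) = 113; √Δ = 10.630146.
λ = (tr M ± √Δ)/2 = (1 ± 10.630146)/2, giving (tr M − √Δ)/2 = -4.8151 and (tr M + √Δ)/2 = 5.8151.

Eigenvalues sorted in increasing order: [-4.8151, 5.8151].


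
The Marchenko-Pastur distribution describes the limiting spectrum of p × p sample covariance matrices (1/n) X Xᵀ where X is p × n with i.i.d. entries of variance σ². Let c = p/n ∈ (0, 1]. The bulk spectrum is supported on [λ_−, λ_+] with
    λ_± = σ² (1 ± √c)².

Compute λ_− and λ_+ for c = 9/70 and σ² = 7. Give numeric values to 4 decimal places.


c = 9/70 = 0.128571; √c = 0.358569.
λ_− = σ² (1 − √c)² = 7 · (1 − 0.358569)² = 7 · (0.641431)² = 2.880040.
λ_+ = σ² (1 + √c)² = 7 · (1 + 0.358569)² = 7 · (1.358569)² = 12.919960.

Rounded to 4 decimal places: λ_− ≈ 2.8800, λ_+ ≈ 12.9200.


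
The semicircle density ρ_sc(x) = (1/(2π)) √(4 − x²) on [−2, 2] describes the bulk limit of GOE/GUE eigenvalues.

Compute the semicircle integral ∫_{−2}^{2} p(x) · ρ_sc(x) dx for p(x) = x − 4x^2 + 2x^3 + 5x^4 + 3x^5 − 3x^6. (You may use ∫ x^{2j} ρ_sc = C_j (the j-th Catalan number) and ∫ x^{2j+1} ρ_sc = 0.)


Write p(x) = Σ a_i x^i, split into monomials and integrate each against ρ_sc separately.
Using ∫ x^{2j} ρ_sc = C_j = (1/(j+1)) C(2j, j) (Catalan numbers) and ∫ x^{2j+1} ρ_sc = 0 (odd monomials vanish by symmetry):
  i = 1 (odd): ∫ x^1 ρ_sc = 0 (vanishes)
  i = 2 (even): a_2 · C_{1} = -4 · 1 = -4
  i = 3 (odd): ∫ x^3 ρ_sc = 0 (vanishes)
  i = 4 (even): a_4 · C_{2} = 5 · 2 = 10
  i = 5 (odd): ∫ x^5 ρ_sc = 0 (vanishes)
  i = 6 (even): a_6 · C_{3} = -3 · 5 = -15

Summing the contributions: ∫_{−2}^{2} p(x) ρ_sc(x) dx = (-4) + 10 + (-15) = -9.


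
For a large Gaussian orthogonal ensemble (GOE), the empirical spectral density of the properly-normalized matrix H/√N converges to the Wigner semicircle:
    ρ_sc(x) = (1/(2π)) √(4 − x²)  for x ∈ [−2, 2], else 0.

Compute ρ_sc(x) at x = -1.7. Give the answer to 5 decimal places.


ρ_sc(x) = (1/(2π)) √(4 − x²). With x = -1.7:
  4 − x² = 4 − (-1.7)² = 4 − 2.890000 = 1.110000.
  √(4 − x²) = 1.053565.
  1/(2π) = 0.159155.
  ρ_sc(-1.7) = 0.159155 · 1.053565 = 0.167680.

Rounded to 5 decimal places: ρ_sc(-1.7) ≈ 0.16768.


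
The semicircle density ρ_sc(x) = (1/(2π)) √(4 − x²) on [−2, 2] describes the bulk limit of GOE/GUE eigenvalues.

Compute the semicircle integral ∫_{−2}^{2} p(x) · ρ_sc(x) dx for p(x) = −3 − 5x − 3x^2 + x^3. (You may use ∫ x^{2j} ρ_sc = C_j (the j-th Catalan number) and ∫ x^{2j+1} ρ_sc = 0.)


Write p(x) = Σ a_i x^i, split into monomials and integrate each against ρ_sc separately.
Using ∫ x^{2j} ρ_sc = C_j = (1/(j+1)) C(2j, j) (Catalan numbers) and ∫ x^{2j+1} ρ_sc = 0 (odd monomials vanish by symmetry):
  i = 0 (even): a_0 · C_{0} = -3 · 1 = -3
  i = 1 (odd): ∫ x^1 ρ_sc = 0 (vanishes)
  i = 2 (even): a_2 · C_{1} = -3 · 1 = -3
  i = 3 (odd): ∫ x^3 ρ_sc = 0 (vanishes)

Summing the contributions: ∫_{−2}^{2} p(x) ρ_sc(x) dx = (-3) + (-3) = -6.


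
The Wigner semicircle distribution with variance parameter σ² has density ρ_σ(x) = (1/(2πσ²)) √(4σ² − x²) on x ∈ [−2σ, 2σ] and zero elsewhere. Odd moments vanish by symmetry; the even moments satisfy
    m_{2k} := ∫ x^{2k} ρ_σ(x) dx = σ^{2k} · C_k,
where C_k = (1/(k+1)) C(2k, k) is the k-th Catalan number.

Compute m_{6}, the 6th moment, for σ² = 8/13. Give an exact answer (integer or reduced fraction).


By the scaled semicircle moment identity, m_{2k} = σ^{2k} · C_k with k = 3.
C_3 = (1/(k+1)) · C(2k, k) = (1/4) · C(6, 3) = (1/4) · 20 = 5.
σ^{2k} = (σ²)^k = (8/13)^3 = 512/2197.

Therefore m_{6} = σ^{6} · C_3 = (512/2197) · 5 = 2560/2197.


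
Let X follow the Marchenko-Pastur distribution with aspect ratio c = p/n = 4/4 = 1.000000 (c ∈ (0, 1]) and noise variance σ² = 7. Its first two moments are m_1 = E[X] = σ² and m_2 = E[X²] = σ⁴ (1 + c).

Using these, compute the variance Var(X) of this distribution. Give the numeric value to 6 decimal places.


m_1 = E[X] = σ² = 7, so m_1² = 49.
m_2 = E[X²] = σ⁴ (1 + c) = 49 · (1 + 1.000000) = 49 · 2.000000 = 98.000000.
(Note m_2 − m_1² simplifies to c · σ⁴ = 1.000000 · 49.)

Var(X) = m_2 − m_1² = 98.000000 − 49 = 49.000000.


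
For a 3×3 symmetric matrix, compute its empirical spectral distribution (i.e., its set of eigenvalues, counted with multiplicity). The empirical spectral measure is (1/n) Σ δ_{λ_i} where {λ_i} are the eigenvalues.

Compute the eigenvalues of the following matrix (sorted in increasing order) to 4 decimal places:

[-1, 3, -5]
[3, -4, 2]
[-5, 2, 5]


Since M is real symmetric, all three eigenvalues are real; they are the roots of det(λI − M) = λ³ − (tr M) λ² + s λ − det M, where s is the sum of the principal 2×2 minors.
tr M = -1 + (-4) + 5 = 0.
s = ((-1)·(-4) − 3²) + ((-1)·5 − (-5)²) + ((-4)·5 − 2²) = -5 + (-30) + (-24) = -59.
det M (expand along row 1) = (-1)·(-24) − 3·25 + (-5)·(-14) = 19.
Characteristic polynomial: λ³ − 59λ − 19 = 0.
Substitute λ = y + (tr M)/3 = y + 0.000000 to remove the quadratic term: y³ + p·y + q = 0 with p = s − (tr M)²/3 = -59.000000 and q = −2(tr M)³/27 + (tr M)·s/3 − det M = -19.000000.
Three real roots ⇒ use the trigonometric (Viète) form: r = 2√(−p/3) = 8.869423, φ = arccos(3q/(p·r)) = arccos(0.108925) = 1.461655 rad.
y_k = r·cos(φ/3 − 2πk/3) for k = 0, 1, 2 gives y = 7.837365, -0.322603, -7.514762.
λ_k = y_k + 0.000000 gives λ = 7.8374, -0.3226, -7.5148 (check: the sum is 0.0000 = tr M).

Eigenvalues sorted in increasing order: [-7.5148, -0.3226, 7.8374].


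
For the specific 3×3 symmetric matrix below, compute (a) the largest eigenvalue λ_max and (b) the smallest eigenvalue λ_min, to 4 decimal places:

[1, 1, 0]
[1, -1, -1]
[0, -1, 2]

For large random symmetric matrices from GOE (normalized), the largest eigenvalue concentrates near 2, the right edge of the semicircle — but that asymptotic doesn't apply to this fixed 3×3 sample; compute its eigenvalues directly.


Since M is real symmetric, all three eigenvalues are real; they are the roots of det(λI − M) = λ³ − (tr M) λ² + s λ − det M, where s is the sum of the principal 2×2 minors.
tr M = 1 + (-1) + 2 = 2.
s = (1·(-1) − 1²) + (1·2 − 0²) + ((-1)·2 − (-1)²) = -2 + 2 + (-3) = -3.
det M (expand along row 1) = 1·(-3) − 1·2 + 0·(-1) = -5.
Characteristic polynomial: λ³ − 2λ² − 3λ + 5 = 0.
Substitute λ = y + (tr M)/3 = y + 0.666667 to remove the quadratic term: y³ + p·y + q = 0 with p = s − (tr M)²/3 = -4.333333 and q = −2(tr M)³/27 + (tr M)·s/3 − det M = 2.407407.
Three real roots ⇒ use the trigonometric (Viète) form: r = 2√(−p/3) = 2.403701, φ = arccos(3q/(p·r)) = arccos(-0.693375) = 2.336959 rad.
y_k = r·cos(φ/3 − 2πk/3) for k = 0, 1, 2 gives y = 1.710536, 0.607224, -2.317760.
λ_k = y_k + 0.666667 gives λ = 2.3772, 1.2739, -1.6511 (check: the sum is 2.0000 = tr M).

Hence λ_max = 2.3772 and λ_min = -1.6511.


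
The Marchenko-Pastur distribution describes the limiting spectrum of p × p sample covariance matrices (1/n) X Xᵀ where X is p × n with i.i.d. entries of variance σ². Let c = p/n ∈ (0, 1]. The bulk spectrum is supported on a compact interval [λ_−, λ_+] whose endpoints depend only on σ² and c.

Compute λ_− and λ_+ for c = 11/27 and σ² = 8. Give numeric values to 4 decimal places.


c = 11/27 = 0.407407; √c = 0.638285.
λ_− = σ² (1 − √c)² = 8 · (1 − 0.638285)² = 8 · (0.361715)² = 1.046703.
λ_+ = σ² (1 + √c)² = 8 · (1 + 0.638285)² = 8 · (1.638285)² = 21.471815.

Rounded to 4 decimal places: λ_− ≈ 1.0467, λ_+ ≈ 21.4718.


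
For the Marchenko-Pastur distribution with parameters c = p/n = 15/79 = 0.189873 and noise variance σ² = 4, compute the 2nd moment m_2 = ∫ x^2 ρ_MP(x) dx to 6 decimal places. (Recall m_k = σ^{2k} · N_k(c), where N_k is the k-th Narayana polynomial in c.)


E[X²] = σ⁴ (1 + c) (second MP moment). With σ² = 4 (so σ⁴ = 16) and c = 15/79 = 0.189873: E[X²] = 16 · (1 + 0.189873) = 16 · 1.189873.

So E[X^2] = 19.037975.


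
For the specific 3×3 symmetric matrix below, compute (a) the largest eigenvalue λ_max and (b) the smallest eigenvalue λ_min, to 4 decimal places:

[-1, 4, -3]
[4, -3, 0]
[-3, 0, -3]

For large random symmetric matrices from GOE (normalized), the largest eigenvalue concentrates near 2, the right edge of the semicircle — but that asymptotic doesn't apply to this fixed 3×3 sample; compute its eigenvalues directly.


Since M is real symmetric, all three eigenvalues are real; they are the roots of det(λI − M) = λ³ − (tr M) λ² + s λ − det M, where s is the sum of the principal 2×2 minors.
tr M = -1 + (-3) + (-3) = -7.
s = ((-1)·(-3) − 4²) + ((-1)·(-3) − (-3)²) + ((-3)·(-3) − 0²) = -13 + (-6) + 9 = -10.
det M (expand along row 1) = (-1)·9 − 4·(-12) + (-3)·(-9) = 66.
Characteristic polynomial: λ³ + 7λ² − 10λ − 66 = 0.
Substitute λ = y + (tr M)/3 = y − 2.333333 to remove the quadratic term: y³ + p·y + q = 0 with p = s − (tr M)²/3 = -26.333333 and q = −2(tr M)³/27 + (tr M)·s/3 − det M = -17.259259.
Three real roots ⇒ use the trigonometric (Viète) form: r = 2√(−p/3) = 5.925463, φ = arccos(3q/(p·r)) = arccos(0.331830) = 1.232554 rad.
y_k = r·cos(φ/3 − 2πk/3) for k = 0, 1, 2 gives y = 5.432353, -0.666667, -4.765686.
λ_k = y_k − 2.333333 gives λ = 3.0990, -3.0000, -7.0990 (check: the sum is -7.0000 = tr M).

Hence λ_max = 3.0990 and λ_min = -7.0990.


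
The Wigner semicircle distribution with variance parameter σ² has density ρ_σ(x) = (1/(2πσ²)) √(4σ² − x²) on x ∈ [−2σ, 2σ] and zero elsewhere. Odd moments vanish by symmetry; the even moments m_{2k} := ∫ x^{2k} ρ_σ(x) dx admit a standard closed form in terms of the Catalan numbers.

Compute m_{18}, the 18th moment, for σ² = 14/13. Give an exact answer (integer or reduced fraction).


By the scaled semicircle moment identity, m_{2k} = σ^{2k} · C_k with k = 9.
C_9 = (1/(k+1)) · C(2k, k) = (1/10) · C(18, 9) = (1/10) · 48620 = 4862.
σ^{2k} = (σ²)^k = (14/13)^9 = 20661046784/10604499373.

Therefore m_{18} = σ^{18} · C_9 = (20661046784/10604499373) · 4862 = 7727231497216/815730721.


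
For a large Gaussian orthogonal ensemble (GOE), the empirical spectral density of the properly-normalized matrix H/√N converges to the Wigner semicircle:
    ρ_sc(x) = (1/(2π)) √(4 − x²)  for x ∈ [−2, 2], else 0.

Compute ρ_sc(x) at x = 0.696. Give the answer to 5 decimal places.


ρ_sc(x) = (1/(2π)) √(4 − x²). With x = 0.696:
  4 − x² = 4 − (0.696)² = 4 − 0.484416 = 3.515584.
  √(4 − x²) = 1.874989.
  1/(2π) = 0.159155.
  ρ_sc(0.696) = 0.159155 · 1.874989 = 0.298414.

Rounded to 5 decimal places: ρ_sc(0.696) ≈ 0.29841.


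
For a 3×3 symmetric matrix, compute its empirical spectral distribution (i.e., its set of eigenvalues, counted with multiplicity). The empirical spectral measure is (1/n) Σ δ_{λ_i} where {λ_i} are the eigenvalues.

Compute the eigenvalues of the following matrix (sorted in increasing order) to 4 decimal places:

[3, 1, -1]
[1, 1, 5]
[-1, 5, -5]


Since M is real symmetric, all three eigenvalues are real; they are the roots of det(λI − M) = λ³ − (tr M) λ² + s λ − det M, where s is the sum of the principal 2×2 minors.
tr M = 3 + 1 + (-5) = -1.
s = (3·1 − 1²) + (3·(-5) − (-1)²) + (1·(-5) − 5²) = 2 + (-16) + (-30) = -44.
det M (expand along row 1) = 3·(-30) − 1·0 + (-1)·6 = -96.
Characteristic polynomial: λ³ + λ² − 44λ + 96 = 0.
Substitute λ = y + (tr M)/3 = y − 0.333333 to remove the quadratic term: y³ + p·y + q = 0 with p = s − (tr M)²/3 = -44.333333 and q = −2(tr M)³/27 + (tr M)·s/3 − det M = 110.740741.
Three real roots ⇒ use the trigonometric (Viète) form: r = 2√(−p/3) = 7.688375, φ = arccos(3q/(p·r)) = arccos(-0.974684) = 2.916099 rad.
y_k = r·cos(φ/3 − 2πk/3) for k = 0, 1, 2 gives y = 4.333333, 3.333333, -7.666667.
λ_k = y_k − 0.333333 gives λ = 4.0000, 3.0000, -8.0000 (check: the sum is -1.0000 = tr M).

Eigenvalues sorted in increasing order: [-8.0000, 3.0000, 4.0000].


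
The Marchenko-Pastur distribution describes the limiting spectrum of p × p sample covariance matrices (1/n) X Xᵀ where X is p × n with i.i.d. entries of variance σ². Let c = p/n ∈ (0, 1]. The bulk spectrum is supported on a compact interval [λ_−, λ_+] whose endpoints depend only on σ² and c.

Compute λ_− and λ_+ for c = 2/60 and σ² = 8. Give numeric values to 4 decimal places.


c = 2/60 = 0.033333; √c = 0.182574.
λ_− = σ² (1 − √c)² = 8 · (1 − 0.182574)² = 8 · (0.817426)² = 5.345480.
λ_+ = σ² (1 + √c)² = 8 · (1 + 0.182574)² = 8 · (1.182574)² = 11.187854.

Rounded to 4 decimal places: λ_− ≈ 5.3455, λ_+ ≈ 11.1879.


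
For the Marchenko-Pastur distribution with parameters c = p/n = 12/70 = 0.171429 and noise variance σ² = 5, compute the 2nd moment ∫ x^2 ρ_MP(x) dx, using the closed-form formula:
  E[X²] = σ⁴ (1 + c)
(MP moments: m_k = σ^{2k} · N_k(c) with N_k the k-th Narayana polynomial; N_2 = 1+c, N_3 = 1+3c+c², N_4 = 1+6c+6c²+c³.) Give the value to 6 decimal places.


E[X²] = σ⁴ (1 + c) (second MP moment). With σ² = 5 (so σ⁴ = 25) and c = 12/70 = 0.171429: E[X²] = 25 · (1 + 0.171429) = 25 · 1.171429.

So E[X^2] = 29.285714.


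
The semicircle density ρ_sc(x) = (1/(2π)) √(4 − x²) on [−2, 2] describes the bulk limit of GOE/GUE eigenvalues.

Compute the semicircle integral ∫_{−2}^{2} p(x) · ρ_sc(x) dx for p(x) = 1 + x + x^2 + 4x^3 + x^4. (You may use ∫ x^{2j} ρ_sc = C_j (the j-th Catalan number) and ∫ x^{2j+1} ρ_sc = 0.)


Write p(x) = Σ a_i x^i, split into monomials and integrate each against ρ_sc separately.
Using ∫ x^{2j} ρ_sc = C_j = (1/(j+1)) C(2j, j) (Catalan numbers) and ∫ x^{2j+1} ρ_sc = 0 (odd monomials vanish by symmetry):
  i = 0 (even): a_0 · C_{0} = 1 · 1 = 1
  i = 1 (odd): ∫ x^1 ρ_sc = 0 (vanishes)
  i = 2 (even): a_2 · C_{1} = 1 · 1 = 1
  i = 3 (odd): ∫ x^3 ρ_sc = 0 (vanishes)
  i = 4 (even): a_4 · C_{2} = 1 · 2 = 2

Summing the contributions: ∫_{−2}^{2} p(x) ρ_sc(x) dx = 1 + 1 + 2 = 4.


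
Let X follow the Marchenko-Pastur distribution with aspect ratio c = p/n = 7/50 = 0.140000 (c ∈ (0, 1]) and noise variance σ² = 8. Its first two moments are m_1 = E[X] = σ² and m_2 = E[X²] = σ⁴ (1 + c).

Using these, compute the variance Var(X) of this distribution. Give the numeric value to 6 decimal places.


m_1 = E[X] = σ² = 8, so m_1² = 64.
m_2 = E[X²] = σ⁴ (1 + c) = 64 · (1 + 0.140000) = 64 · 1.140000 = 72.960000.
(Note m_2 − m_1² simplifies to c · σ⁴ = 0.140000 · 64.)

Var(X) = m_2 − m_1² = 72.960000 − 64 = 8.960000.


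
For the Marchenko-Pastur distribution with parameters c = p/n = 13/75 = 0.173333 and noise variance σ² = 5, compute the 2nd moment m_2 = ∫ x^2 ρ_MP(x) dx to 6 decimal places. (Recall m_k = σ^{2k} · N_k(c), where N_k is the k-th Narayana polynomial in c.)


E[X²] = σ⁴ (1 + c) (second MP moment). With σ² = 5 (so σ⁴ = 25) and c = 13/75 = 0.173333: E[X²] = 25 · (1 + 0.173333) = 25 · 1.173333.

So E[X^2] = 29.333333.


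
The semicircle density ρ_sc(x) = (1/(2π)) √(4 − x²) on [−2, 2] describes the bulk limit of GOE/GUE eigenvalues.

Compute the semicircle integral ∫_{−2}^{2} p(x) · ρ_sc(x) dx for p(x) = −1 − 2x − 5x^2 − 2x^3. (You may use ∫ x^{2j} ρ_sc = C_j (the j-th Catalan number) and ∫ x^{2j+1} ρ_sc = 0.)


Write p(x) = Σ a_i x^i, split into monomials and integrate each against ρ_sc separately.
Using ∫ x^{2j} ρ_sc = C_j = (1/(j+1)) C(2j, j) (Catalan numbers) and ∫ x^{2j+1} ρ_sc = 0 (odd monomials vanish by symmetry):
  i = 0 (even): a_0 · C_{0} = -1 · 1 = -1
  i = 1 (odd): ∫ x^1 ρ_sc = 0 (vanishes)
  i = 2 (even): a_2 · C_{1} = -5 · 1 = -5
  i = 3 (odd): ∫ x^3 ρ_sc = 0 (vanishes)

Summing the contributions: ∫_{−2}^{2} p(x) ρ_sc(x) dx = (-1) + (-5) = -6.
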